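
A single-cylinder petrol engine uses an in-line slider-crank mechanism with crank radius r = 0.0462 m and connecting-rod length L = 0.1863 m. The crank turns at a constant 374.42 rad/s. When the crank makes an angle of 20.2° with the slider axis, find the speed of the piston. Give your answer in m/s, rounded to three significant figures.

7.37

ω = 374.4 rad/s
For an in-line slider-crank, x = r cosθ + √(L² − r² sin²θ), so v = −rω sinθ·[1 + r cosθ/√(L² − r² sin²θ)].
With r = 0.0462 m, L = 0.1863 m, θ = 20.2°: √(L² − r² sin²θ) = 0.18562 m.
v = −0.0462·374.4·0.34530·[1 + 0.0462·0.93849/0.18562] = -7.3683 m/s.
|v| = 7.3683 m/s.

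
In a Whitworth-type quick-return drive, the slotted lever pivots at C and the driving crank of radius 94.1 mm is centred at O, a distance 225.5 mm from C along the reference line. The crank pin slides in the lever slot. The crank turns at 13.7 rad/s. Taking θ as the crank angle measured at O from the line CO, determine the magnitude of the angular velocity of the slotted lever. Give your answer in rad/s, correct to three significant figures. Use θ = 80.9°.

ω = 13.7 rad/s
Crank pin A relative to C: A = (d + r cosθ, r sinθ); lever angle φ = atan2(r sinθ, d + r cosθ).
Differentiating tanφ: φ̇ = rω(d cosθ + r)/(d² + r² + 2dr cosθ).
d² + r² + 2dr cosθ = |CA|² = 0.0664171 m²;  d cosθ + r = +0.12976 m.
|ω_lever| = |0.0941·13.7·+0.12976| / 0.0664171 = 2.5188 rad/s.

2.52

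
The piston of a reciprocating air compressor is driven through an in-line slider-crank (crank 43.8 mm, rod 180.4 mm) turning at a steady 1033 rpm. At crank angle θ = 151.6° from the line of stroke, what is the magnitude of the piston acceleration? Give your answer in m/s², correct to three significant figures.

ω = 2π·1033/60 = 108.2 rad/s
x(θ) = r cosθ + √(L² − r² sin²θ); with ω constant, a = ω²·d²x/dθ².
d²x/dθ² = −r cosθ − r²(cos2θ)/√u − r⁴ sin²2θ/(4u^{3/2}),  u = L² − r² sin²θ = 0.0321102 m².
Substituting r = 0.0438 m, L = 0.1804 m, θ = 151.6°: d²x/dθ² = +0.032554 m.
a = ω²·d²x/dθ² = (108.2)²·(+0.032554) = +380.95 m/s²;  |a| = 380.95 m/s².

381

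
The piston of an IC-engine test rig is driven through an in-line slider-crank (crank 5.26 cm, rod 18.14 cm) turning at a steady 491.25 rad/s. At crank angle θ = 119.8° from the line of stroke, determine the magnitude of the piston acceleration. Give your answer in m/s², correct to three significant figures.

8170

ω = 491.2 rad/s
x(θ) = r cosθ + √(L² − r² sin²θ); with ω constant, a = ω²·d²x/dθ².
d²x/dθ² = −r cosθ − r²(cos2θ)/√u − r⁴ sin²2θ/(4u^{3/2}),  u = L² − r² sin²θ = 0.0308225 m².
Substituting r = 0.0526 m, L = 0.1814 m, θ = 119.8°: d²x/dθ² = +0.033852 m.
a = ω²·d²x/dθ² = (491.2)²·(+0.033852) = +8169.5 m/s²;  |a| = 8169.5 m/s².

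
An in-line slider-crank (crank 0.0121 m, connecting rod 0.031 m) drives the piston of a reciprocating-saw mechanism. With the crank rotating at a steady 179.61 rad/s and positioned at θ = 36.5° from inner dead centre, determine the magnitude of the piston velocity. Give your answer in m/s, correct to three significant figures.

1.71

ω = 179.6 rad/s
For an in-line slider-crank, x = r cosθ + √(L² − r² sin²θ), so v = −rω sinθ·[1 + r cosθ/√(L² − r² sin²θ)].
With r = 0.0121 m, L = 0.031 m, θ = 36.5°: √(L² − r² sin²θ) = 0.030153 m.
v = −0.0121·179.6·0.59482·[1 + 0.0121·0.80386/0.030153] = -1.7097 m/s.
|v| = 1.7097 m/s.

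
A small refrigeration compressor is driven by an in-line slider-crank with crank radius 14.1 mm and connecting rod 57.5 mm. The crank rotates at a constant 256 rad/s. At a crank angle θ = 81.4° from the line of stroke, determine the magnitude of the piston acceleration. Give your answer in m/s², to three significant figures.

84.6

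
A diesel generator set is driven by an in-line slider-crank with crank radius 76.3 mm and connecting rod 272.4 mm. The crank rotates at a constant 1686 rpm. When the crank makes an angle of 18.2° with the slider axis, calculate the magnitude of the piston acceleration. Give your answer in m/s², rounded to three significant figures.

ω = 2π·1686/60 = 176.6 rad/s
x(θ) = r cosθ + √(L² − r² sin²θ); with ω constant, a = ω²·d²x/dθ².
d²x/dθ² = −r cosθ − r²(cos2θ)/√u − r⁴ sin²2θ/(4u^{3/2}),  u = L² − r² sin²θ = 0.0736338 m².
Substituting r = 0.0763 m, L = 0.2724 m, θ = 18.2°: d²x/dθ² = -0.0899 m.
a = ω²·d²x/dθ² = (176.6)²·(-0.0899) = -2802.4 m/s²;  |a| = 2802.4 m/s².

2800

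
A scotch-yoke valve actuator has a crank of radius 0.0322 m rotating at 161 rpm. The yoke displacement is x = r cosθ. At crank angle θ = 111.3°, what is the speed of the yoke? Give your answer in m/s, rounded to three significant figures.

ω = 16.86 rad/s (from 161 rpm).
x = r cosθ ⇒ ẋ = −rω sinθ.
|v| = rω|sinθ| = 0.0322·16.86·|sin 111.3°| = 0.5058 m/s.

0.506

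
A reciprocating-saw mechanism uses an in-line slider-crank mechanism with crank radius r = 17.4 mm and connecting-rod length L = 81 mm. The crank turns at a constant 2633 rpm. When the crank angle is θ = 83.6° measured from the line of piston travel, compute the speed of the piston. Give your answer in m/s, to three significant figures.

4.88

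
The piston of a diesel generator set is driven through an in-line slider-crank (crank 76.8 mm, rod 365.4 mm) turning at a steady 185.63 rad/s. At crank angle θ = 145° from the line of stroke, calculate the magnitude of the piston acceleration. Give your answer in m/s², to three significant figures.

ω = 185.6 rad/s
x(θ) = r cosθ + √(L² − r² sin²θ); with ω constant, a = ω²·d²x/dθ².
d²x/dθ² = −r cosθ − r²(cos2θ)/√u − r⁴ sin²2θ/(4u^{3/2}),  u = L² − r² sin²θ = 0.131577 m².
Substituting r = 0.0768 m, L = 0.3654 m, θ = 145°: d²x/dθ² = +0.057189 m.
a = ω²·d²x/dθ² = (185.6)²·(+0.057189) = +1970.6 m/s²;  |a| = 1970.6 m/s².

1970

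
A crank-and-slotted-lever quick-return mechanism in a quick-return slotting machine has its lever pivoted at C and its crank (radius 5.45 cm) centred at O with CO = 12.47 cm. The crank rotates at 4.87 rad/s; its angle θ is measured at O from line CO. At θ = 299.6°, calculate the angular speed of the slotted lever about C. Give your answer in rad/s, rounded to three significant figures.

1.22

ω = 4.87 rad/s
Crank pin A relative to C: A = (d + r cosθ, r sinθ); lever angle φ = atan2(r sinθ, d + r cosθ).
Differentiating tanφ: φ̇ = rω(d cosθ + r)/(d² + r² + 2dr cosθ).
d² + r² + 2dr cosθ = |CA|² = 0.0252341 m²;  d cosθ + r = +0.11609 m.
|ω_lever| = |0.0545·4.87·+0.11609| / 0.0252341 = 1.2211 rad/s.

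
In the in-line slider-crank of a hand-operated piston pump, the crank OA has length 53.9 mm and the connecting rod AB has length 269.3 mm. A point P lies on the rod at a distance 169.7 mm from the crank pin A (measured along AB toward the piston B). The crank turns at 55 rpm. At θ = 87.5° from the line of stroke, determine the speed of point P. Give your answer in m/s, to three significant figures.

0.312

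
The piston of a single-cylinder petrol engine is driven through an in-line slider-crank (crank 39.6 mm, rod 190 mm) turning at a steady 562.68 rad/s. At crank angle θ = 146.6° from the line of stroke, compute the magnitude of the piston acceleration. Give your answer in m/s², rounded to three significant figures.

9410

ω = 562.7 rad/s
x(θ) = r cosθ + √(L² − r² sin²θ); with ω constant, a = ω²·d²x/dθ².
d²x/dθ² = −r cosθ − r²(cos2θ)/√u − r⁴ sin²2θ/(4u^{3/2}),  u = L² − r² sin²θ = 0.0356248 m².
Substituting r = 0.0396 m, L = 0.19 m, θ = 146.6°: d²x/dθ² = +0.02971 m.
a = ω²·d²x/dθ² = (562.7)²·(+0.02971) = +9406.4 m/s²;  |a| = 9406.4 m/s².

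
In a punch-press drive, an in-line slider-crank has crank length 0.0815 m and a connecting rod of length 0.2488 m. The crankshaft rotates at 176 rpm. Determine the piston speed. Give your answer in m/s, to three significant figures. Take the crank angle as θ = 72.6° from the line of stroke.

1.58

ω = 2π·176/60 = 18.43 rad/s
For an in-line slider-crank, x = r cosθ + √(L² − r² sin²θ), so v = −rω sinθ·[1 + r cosθ/√(L² − r² sin²θ)].
With r = 0.0815 m, L = 0.2488 m, θ = 72.6°: √(L² − r² sin²θ) = 0.23633 m.
v = −0.0815·18.43·0.95424·[1 + 0.0815·0.29904/0.23633] = -1.5812 m/s.
|v| = 1.5812 m/s.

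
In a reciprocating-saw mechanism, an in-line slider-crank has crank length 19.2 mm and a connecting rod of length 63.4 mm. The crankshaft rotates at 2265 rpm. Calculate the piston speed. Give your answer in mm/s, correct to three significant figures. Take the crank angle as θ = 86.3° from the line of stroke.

ω = 2π·2265/60 = 237.2 rad/s
For an in-line slider-crank, x = r cosθ + √(L² − r² sin²θ), so v = −rω sinθ·[1 + r cosθ/√(L² − r² sin²θ)].
With r = 0.0192 m, L = 0.0634 m, θ = 86.3°: √(L² − r² sin²θ) = 0.060436 m.
v = −0.0192·237.2·0.99792·[1 + 0.0192·0.06453/0.060436] = -4.6377 m/s.
|v| = 4.6377 m/s = 4637.7 mm/s.

4640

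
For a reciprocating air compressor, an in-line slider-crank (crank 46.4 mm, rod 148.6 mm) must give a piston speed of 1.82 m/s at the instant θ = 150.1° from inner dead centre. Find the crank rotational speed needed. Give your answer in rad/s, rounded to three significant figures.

108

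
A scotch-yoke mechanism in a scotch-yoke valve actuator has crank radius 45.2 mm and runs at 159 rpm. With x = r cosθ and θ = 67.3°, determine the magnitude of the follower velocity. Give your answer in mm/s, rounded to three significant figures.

694

ω = 16.65 rad/s (from 159 rpm).
x = r cosθ ⇒ ẋ = −rω sinθ.
|v| = rω|sinθ| = 0.0452·16.65·|sin 67.3°| = 0.6943 m/s = 694.3 mm/s.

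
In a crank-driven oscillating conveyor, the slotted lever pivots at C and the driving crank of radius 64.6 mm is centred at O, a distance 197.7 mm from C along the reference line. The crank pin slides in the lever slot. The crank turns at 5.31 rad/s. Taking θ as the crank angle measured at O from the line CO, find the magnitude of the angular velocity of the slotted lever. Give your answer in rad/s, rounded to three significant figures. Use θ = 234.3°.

0.614

ω = 5.31 rad/s
Crank pin A relative to C: A = (d + r cosθ, r sinθ); lever angle φ = atan2(r sinθ, d + r cosθ).
Differentiating tanφ: φ̇ = rω(d cosθ + r)/(d² + r² + 2dr cosθ).
d² + r² + 2dr cosθ = |CA|² = 0.0283532 m²;  d cosθ + r = -0.050766 m.
|ω_lever| = |0.0646·5.31·-0.050766| / 0.0283532 = 0.61419 rad/s.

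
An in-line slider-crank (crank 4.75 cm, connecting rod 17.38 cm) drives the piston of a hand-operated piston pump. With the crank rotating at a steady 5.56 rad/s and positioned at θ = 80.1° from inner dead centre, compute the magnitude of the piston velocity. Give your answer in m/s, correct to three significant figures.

0.273

ω = 5.56 rad/s
For an in-line slider-crank, x = r cosθ + √(L² − r² sin²θ), so v = −rω sinθ·[1 + r cosθ/√(L² − r² sin²θ)].
With r = 0.0475 m, L = 0.1738 m, θ = 80.1°: √(L² − r² sin²θ) = 0.16738 m.
v = −0.0475·5.56·0.98511·[1 + 0.0475·0.17193/0.16738] = -0.27286 m/s.
|v| = 0.27286 m/s.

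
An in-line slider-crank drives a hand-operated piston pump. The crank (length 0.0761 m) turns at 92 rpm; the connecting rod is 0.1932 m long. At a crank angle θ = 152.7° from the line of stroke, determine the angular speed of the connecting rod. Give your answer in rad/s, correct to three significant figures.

3.43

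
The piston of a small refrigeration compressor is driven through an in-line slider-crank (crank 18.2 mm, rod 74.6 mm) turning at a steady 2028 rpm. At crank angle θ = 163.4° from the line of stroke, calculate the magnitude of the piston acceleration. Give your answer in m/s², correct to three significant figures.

618

ω = 2π·2028/60 = 212.4 rad/s
x(θ) = r cosθ + √(L² − r² sin²θ); with ω constant, a = ω²·d²x/dθ².
d²x/dθ² = −r cosθ − r²(cos2θ)/√u − r⁴ sin²2θ/(4u^{3/2}),  u = L² − r² sin²θ = 0.00553812 m².
Substituting r = 0.0182 m, L = 0.0746 m, θ = 163.4°: d²x/dθ² = +0.013697 m.
a = ω²·d²x/dθ² = (212.4)²·(+0.013697) = +617.76 m/s²;  |a| = 617.76 m/s².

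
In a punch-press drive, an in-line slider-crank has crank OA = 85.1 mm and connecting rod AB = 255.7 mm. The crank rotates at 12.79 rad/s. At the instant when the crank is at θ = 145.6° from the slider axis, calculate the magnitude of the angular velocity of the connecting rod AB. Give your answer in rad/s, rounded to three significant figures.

3.58

ω = 12.79 rad/s
The rod makes angle φ with the slider axis where L sinφ = r sinθ; differentiating, L cosφ·φ̇ = r ω cosθ.
L cosφ = √(L² − r² sin²θ) = 0.25114 m.
|ω_rod| = r ω |cosθ| / √(L² − r² sin²θ) = 0.0851·12.79·0.82511/0.25114 = 3.576 rad/s.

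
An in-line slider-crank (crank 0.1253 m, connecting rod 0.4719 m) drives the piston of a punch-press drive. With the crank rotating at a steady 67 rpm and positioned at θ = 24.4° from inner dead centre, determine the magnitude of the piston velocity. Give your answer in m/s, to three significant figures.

0.452

ω = 2π·67/60 = 7.016 rad/s
For an in-line slider-crank, x = r cosθ + √(L² − r² sin²θ), so v = −rω sinθ·[1 + r cosθ/√(L² − r² sin²θ)].
With r = 0.1253 m, L = 0.4719 m, θ = 24.4°: √(L² − r² sin²θ) = 0.46905 m.
v = −0.1253·7.016·0.41310·[1 + 0.1253·0.91068/0.46905] = -0.45152 m/s.
|v| = 0.45152 m/s.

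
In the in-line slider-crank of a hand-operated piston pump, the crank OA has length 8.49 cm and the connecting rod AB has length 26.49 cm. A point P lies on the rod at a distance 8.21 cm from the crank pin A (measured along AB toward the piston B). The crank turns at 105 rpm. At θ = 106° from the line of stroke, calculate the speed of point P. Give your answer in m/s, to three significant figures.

ω = 11 rad/s.  Crank-pin speed |V_A| = rω = 0.93352 m/s, perpendicular to OA.
Rod angle: sinφ = −(r/L) sinθ ⇒ φ = -17.944°; ω_rod = −rω cosθ/√(L²−r²sin²θ) = +1.021 rad/s.
V_P = V_A + ω_rod × AP, with AP = 0.0821 m along the rod.
Components: V_Px = −rω sinθ − a·ω_rod·sinφ = -0.87154 m/s;  V_Py = rω cosθ + a·ω_rod·cosφ = -0.17757 m/s.
|V_P| = √(V_Px² + V_Py²) = 0.88944 m/s.

0.889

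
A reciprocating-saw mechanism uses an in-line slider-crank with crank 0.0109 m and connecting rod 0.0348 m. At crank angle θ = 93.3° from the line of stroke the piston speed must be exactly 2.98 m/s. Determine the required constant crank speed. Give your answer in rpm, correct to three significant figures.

For an in-line slider-crank, |v_piston| = rω|sinθ|·[1 + r cosθ/√(L² − r² sin²θ)].
With r = 0.0109 m, L = 0.0348 m, θ = 93.3°: the bracketed kinematic factor |dx/dθ| = 0.010675 m.
ω = v/|dx/dθ| = 2.98/0.010675 = 279.15 rad/s.
N = 60ω/(2π) = 2665.7 rpm.

2670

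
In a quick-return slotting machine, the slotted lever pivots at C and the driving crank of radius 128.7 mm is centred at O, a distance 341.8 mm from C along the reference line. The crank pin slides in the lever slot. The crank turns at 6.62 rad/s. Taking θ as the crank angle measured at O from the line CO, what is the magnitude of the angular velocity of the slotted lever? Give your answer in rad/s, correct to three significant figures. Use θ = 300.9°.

ω = 6.62 rad/s
Crank pin A relative to C: A = (d + r cosθ, r sinθ); lever angle φ = atan2(r sinθ, d + r cosθ).
Differentiating tanφ: φ̇ = rω(d cosθ + r)/(d² + r² + 2dr cosθ).
d² + r² + 2dr cosθ = |CA|² = 0.178572 m²;  d cosθ + r = +0.30423 m.
|ω_lever| = |0.1287·6.62·+0.30423| / 0.178572 = 1.4515 rad/s.

1.45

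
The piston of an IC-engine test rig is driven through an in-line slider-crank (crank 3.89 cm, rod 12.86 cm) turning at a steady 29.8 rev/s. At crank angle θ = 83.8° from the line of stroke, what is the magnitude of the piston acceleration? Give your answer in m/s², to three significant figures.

275

ω = 2π·29.8 = 187.2 rad/s
x(θ) = r cosθ + √(L² − r² sin²θ); with ω constant, a = ω²·d²x/dθ².
d²x/dθ² = −r cosθ − r²(cos2θ)/√u − r⁴ sin²2θ/(4u^{3/2}),  u = L² − r² sin²θ = 0.0150424 m².
Substituting r = 0.0389 m, L = 0.1286 m, θ = 83.8°: d²x/dθ² = +0.0078346 m.
a = ω²·d²x/dθ² = (187.2)²·(+0.0078346) = +274.67 m/s²;  |a| = 274.67 m/s².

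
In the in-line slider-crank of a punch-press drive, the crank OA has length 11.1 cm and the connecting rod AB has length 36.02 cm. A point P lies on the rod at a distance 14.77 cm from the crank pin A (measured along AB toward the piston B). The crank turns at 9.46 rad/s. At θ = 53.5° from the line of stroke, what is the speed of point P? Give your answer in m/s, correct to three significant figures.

0.981

ω = 9.46 rad/s.  Crank-pin speed |V_A| = rω = 1.0501 m/s, perpendicular to OA.
Rod angle: sinφ = −(r/L) sinθ ⇒ φ = -14.343°; ω_rod = −rω cosθ/√(L²−r²sin²θ) = -1.7898 rad/s.
V_P = V_A + ω_rod × AP, with AP = 0.1477 m along the rod.
Components: V_Px = −rω sinθ − a·ω_rod·sinφ = -0.90958 m/s;  V_Py = rω cosθ + a·ω_rod·cosφ = +0.36848 m/s.
|V_P| = √(V_Px² + V_Py²) = 0.98139 m/s.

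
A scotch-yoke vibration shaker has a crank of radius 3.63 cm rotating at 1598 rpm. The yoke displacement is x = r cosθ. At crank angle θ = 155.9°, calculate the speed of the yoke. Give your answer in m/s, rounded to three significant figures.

2.48

ω = 167.3 rad/s (from 1598 rpm).
x = r cosθ ⇒ ẋ = −rω sinθ.
|v| = rω|sinθ| = 0.0363·167.3·|sin 155.9°| = 2.4804 m/s.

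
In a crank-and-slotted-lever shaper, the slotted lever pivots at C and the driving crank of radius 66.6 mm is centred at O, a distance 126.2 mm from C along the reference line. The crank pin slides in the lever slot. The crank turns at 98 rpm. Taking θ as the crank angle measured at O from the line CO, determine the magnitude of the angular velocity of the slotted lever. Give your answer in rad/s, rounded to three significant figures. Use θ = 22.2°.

ω = 10.26 rad/s (from 98 rpm).
Crank pin A relative to C: A = (d + r cosθ, r sinθ); lever angle φ = atan2(r sinθ, d + r cosθ).
Differentiating tanφ: φ̇ = rω(d cosθ + r)/(d² + r² + 2dr cosθ).
d² + r² + 2dr cosθ = |CA|² = 0.0359257 m²;  d cosθ + r = +0.18344 m.
|ω_lever| = |0.0666·10.26·+0.18344| / 0.0359257 = 3.49 rad/s.

3.49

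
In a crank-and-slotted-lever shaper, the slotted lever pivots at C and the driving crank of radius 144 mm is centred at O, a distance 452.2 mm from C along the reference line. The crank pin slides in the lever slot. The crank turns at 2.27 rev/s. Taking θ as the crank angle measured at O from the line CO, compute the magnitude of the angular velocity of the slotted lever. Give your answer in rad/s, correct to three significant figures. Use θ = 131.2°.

2.27

ω = 14.26 rad/s (from 2.27 rev/s).
Crank pin A relative to C: A = (d + r cosθ, r sinθ); lever angle φ = atan2(r sinθ, d + r cosθ).
Differentiating tanφ: φ̇ = rω(d cosθ + r)/(d² + r² + 2dr cosθ).
d² + r² + 2dr cosθ = |CA|² = 0.139437 m²;  d cosθ + r = -0.15386 m.
|ω_lever| = |0.144·14.26·-0.15386| / 0.139437 = 2.2663 rad/s.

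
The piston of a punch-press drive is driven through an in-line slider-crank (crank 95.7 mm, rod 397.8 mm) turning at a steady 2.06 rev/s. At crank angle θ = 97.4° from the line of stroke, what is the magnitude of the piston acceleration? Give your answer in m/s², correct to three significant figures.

ω = 2π·2.06 = 12.94 rad/s
x(θ) = r cosθ + √(L² − r² sin²θ); with ω constant, a = ω²·d²x/dθ².
d²x/dθ² = −r cosθ − r²(cos2θ)/√u − r⁴ sin²2θ/(4u^{3/2}),  u = L² − r² sin²θ = 0.149238 m².
Substituting r = 0.0957 m, L = 0.3978 m, θ = 97.4°: d²x/dθ² = +0.035223 m.
a = ω²·d²x/dθ² = (12.94)²·(+0.035223) = +5.9009 m/s²;  |a| = 5.9009 m/s².

5.90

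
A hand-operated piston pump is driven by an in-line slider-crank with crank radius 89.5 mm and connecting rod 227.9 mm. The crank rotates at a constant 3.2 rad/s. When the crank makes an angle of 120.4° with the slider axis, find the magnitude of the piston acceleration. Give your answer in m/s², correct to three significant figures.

0.638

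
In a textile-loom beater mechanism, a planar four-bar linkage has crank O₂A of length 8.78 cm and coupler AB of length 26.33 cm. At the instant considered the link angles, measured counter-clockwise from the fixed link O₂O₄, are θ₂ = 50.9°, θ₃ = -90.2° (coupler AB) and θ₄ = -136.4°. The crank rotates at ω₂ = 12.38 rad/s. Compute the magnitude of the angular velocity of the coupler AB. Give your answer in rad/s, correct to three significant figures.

0.727

ω₂ = 12.38 rad/s
Differentiating the loop-closure r₂e^{iθ₂}+r₃e^{iθ₃}=r₁+r₄e^{iθ₄} gives r₂ω₂e^{iθ₂}+r₃ω₃e^{iθ₃}=r₄ω₄e^{iθ₄}.
Eliminating the other unknown: ω₃ = r₂ω₂ sin(θ₄−θ₂) / [r₃ sin(θ₃−θ₄)].
Numerator sine = +0.12706; denominator sine = +0.72176.
Result = 0.0878·12.38·(+0.12706) / (0.2633·(+0.72176)) = +0.72677 rad/s; magnitude 0.72677 rad/s.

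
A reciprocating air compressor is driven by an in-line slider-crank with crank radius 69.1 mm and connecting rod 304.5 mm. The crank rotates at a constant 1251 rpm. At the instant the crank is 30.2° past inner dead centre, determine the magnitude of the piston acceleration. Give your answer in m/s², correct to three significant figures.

1160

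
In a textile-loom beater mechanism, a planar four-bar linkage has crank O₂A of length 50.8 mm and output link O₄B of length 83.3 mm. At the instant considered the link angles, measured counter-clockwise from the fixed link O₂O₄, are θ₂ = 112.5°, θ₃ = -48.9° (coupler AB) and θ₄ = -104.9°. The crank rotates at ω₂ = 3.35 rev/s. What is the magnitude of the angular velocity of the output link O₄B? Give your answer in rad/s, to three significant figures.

4.94

ω₂ = 21.05 rad/s (from 3.35 rev/s).
Differentiating the loop-closure r₂e^{iθ₂}+r₃e^{iθ₃}=r₁+r₄e^{iθ₄} gives r₂ω₂e^{iθ₂}+r₃ω₃e^{iθ₃}=r₄ω₄e^{iθ₄}.
Eliminating the other unknown: ω₄ = r₂ω₂ sin(θ₂−θ₃) / [r₄ sin(θ₄−θ₃)].
Numerator sine = +0.31896; denominator sine = -0.82904.
Result = 0.0508·21.05·(+0.31896) / (0.0833·(-0.82904)) = -4.9386 rad/s; magnitude 4.9386 rad/s.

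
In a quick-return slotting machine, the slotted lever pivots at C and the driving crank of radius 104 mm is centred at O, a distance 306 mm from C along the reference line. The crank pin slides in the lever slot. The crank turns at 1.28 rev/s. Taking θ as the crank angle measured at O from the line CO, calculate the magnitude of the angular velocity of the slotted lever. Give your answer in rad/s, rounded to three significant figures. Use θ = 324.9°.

ω = 8.042 rad/s (from 1.28 rev/s).
Crank pin A relative to C: A = (d + r cosθ, r sinθ); lever angle φ = atan2(r sinθ, d + r cosθ).
Differentiating tanφ: φ̇ = rω(d cosθ + r)/(d² + r² + 2dr cosθ).
d² + r² + 2dr cosθ = |CA|² = 0.156526 m²;  d cosθ + r = +0.35435 m.
|ω_lever| = |0.104·8.042·+0.35435| / 0.156526 = 1.8935 rad/s.

1.89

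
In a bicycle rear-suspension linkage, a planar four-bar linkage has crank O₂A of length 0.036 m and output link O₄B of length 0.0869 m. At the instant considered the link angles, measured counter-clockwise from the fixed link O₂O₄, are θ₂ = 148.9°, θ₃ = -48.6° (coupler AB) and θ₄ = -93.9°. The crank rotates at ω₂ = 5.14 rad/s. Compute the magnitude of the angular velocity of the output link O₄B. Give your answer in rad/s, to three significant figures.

0.901

ω₂ = 5.14 rad/s
Differentiating the loop-closure r₂e^{iθ₂}+r₃e^{iθ₃}=r₁+r₄e^{iθ₄} gives r₂ω₂e^{iθ₂}+r₃ω₃e^{iθ₃}=r₄ω₄e^{iθ₄}.
Eliminating the other unknown: ω₄ = r₂ω₂ sin(θ₂−θ₃) / [r₄ sin(θ₄−θ₃)].
Numerator sine = -0.30071; denominator sine = -0.71080.
Result = 0.036·5.14·(-0.30071) / (0.0869·(-0.71080)) = +0.90083 rad/s; magnitude 0.90083 rad/s.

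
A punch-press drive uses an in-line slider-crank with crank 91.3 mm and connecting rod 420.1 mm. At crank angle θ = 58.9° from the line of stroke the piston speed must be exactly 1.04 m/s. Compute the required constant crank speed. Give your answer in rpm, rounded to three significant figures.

For an in-line slider-crank, |v_piston| = rω|sinθ|·[1 + r cosθ/√(L² − r² sin²θ)].
With r = 0.0913 m, L = 0.4201 m, θ = 58.9°: the bracketed kinematic factor |dx/dθ| = 0.087109 m.
ω = v/|dx/dθ| = 1.04/0.087109 = 11.939 rad/s.
N = 60ω/(2π) = 114.01 rpm.

114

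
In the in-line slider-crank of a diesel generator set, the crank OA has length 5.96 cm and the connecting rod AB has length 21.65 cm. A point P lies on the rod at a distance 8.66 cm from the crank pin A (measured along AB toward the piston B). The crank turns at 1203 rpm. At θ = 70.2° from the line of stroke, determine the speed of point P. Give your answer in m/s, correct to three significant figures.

ω = 126 rad/s.  Crank-pin speed |V_A| = rω = 7.5083 m/s, perpendicular to OA.
Rod angle: sinφ = −(r/L) sinθ ⇒ φ = -15.012°; ω_rod = −rω cosθ/√(L²−r²sin²θ) = -12.163 rad/s.
V_P = V_A + ω_rod × AP, with AP = 0.0866 m along the rod.
Components: V_Px = −rω sinθ − a·ω_rod·sinφ = -7.3372 m/s;  V_Py = rω cosθ + a·ω_rod·cosφ = +1.526 m/s.
|V_P| = √(V_Px² + V_Py²) = 7.4942 m/s.

7.49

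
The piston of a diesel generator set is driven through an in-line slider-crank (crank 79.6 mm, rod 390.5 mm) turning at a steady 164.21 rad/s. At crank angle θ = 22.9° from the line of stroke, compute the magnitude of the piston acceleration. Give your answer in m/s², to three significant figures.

2290

ω = 164.2 rad/s
x(θ) = r cosθ + √(L² − r² sin²θ); with ω constant, a = ω²·d²x/dθ².
d²x/dθ² = −r cosθ − r²(cos2θ)/√u − r⁴ sin²2θ/(4u^{3/2}),  u = L² − r² sin²θ = 0.151531 m².
Substituting r = 0.0796 m, L = 0.3905 m, θ = 22.9°: d²x/dθ² = -0.084762 m.
a = ω²·d²x/dθ² = (164.2)²·(-0.084762) = -2285.6 m/s²;  |a| = 2285.6 m/s².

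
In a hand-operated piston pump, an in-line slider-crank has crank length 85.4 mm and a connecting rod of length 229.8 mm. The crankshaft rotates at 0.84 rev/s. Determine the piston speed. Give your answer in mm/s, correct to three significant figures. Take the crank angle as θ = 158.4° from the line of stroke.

108

ω = 2π·0.84 = 5.278 rad/s
For an in-line slider-crank, x = r cosθ + √(L² − r² sin²θ), so v = −rω sinθ·[1 + r cosθ/√(L² − r² sin²θ)].
With r = 0.0854 m, L = 0.2298 m, θ = 158.4°: √(L² − r² sin²θ) = 0.22764 m.
v = −0.0854·5.278·0.36812·[1 + 0.0854·-0.92978/0.22764] = -0.10805 m/s.
|v| = 0.10805 m/s = 108.05 mm/s.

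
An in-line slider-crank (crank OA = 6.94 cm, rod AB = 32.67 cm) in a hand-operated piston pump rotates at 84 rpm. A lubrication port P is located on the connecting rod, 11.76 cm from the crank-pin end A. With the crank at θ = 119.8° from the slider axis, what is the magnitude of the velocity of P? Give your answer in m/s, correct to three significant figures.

ω = 8.796 rad/s.  Crank-pin speed |V_A| = rω = 0.61047 m/s, perpendicular to OA.
Rod angle: sinφ = −(r/L) sinθ ⇒ φ = -10.622°; ω_rod = −rω cosθ/√(L²−r²sin²θ) = +0.94484 rad/s.
V_P = V_A + ω_rod × AP, with AP = 0.1176 m along the rod.
Components: V_Px = −rω sinθ − a·ω_rod·sinφ = -0.50927 m/s;  V_Py = rω cosθ + a·ω_rod·cosφ = -0.19418 m/s.
|V_P| = √(V_Px² + V_Py²) = 0.54503 m/s.

0.545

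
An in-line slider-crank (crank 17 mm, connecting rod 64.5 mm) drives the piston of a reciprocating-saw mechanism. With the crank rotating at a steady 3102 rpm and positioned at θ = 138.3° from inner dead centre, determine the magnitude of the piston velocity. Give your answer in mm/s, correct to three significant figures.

ω = 2π·3102/60 = 324.8 rad/s
For an in-line slider-crank, x = r cosθ + √(L² − r² sin²θ), so v = −rω sinθ·[1 + r cosθ/√(L² − r² sin²θ)].
With r = 0.017 m, L = 0.0645 m, θ = 138.3°: √(L² − r² sin²θ) = 0.063501 m.
v = −0.017·324.8·0.66523·[1 + 0.017·-0.74664/0.063501] = -2.9393 m/s.
|v| = 2.9393 m/s = 2939.3 mm/s.

2940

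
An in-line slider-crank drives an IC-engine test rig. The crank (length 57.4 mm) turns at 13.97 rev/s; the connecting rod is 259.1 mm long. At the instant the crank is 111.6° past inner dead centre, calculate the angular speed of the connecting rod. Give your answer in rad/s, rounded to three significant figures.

7.32

ω = 87.78 rad/s (converted from 13.97 rev/s).
The rod makes angle φ with the slider axis where L sinφ = r sinθ; differentiating, L cosφ·φ̇ = r ω cosθ.
L cosφ = √(L² − r² sin²θ) = 0.25354 m.
|ω_rod| = r ω |cosθ| / √(L² − r² sin²θ) = 0.0574·87.78·0.36812/0.25354 = 7.3153 rad/s.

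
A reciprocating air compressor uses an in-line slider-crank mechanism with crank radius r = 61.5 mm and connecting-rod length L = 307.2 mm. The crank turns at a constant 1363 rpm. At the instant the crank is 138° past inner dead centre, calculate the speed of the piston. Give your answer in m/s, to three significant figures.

ω = 2π·1363/60 = 142.7 rad/s
For an in-line slider-crank, x = r cosθ + √(L² − r² sin²θ), so v = −rω sinθ·[1 + r cosθ/√(L² − r² sin²θ)].
With r = 0.0615 m, L = 0.3072 m, θ = 138°: √(L² − r² sin²θ) = 0.30443 m.
v = −0.0615·142.7·0.66913·[1 + 0.0615·-0.74314/0.30443] = -4.9919 m/s.
|v| = 4.9919 m/s.

4.99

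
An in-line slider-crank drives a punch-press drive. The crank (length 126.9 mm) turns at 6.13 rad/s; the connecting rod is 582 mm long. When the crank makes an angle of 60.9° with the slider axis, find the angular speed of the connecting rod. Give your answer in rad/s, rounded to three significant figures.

ω = 6.13 rad/s
The rod makes angle φ with the slider axis where L sinφ = r sinθ; differentiating, L cosφ·φ̇ = r ω cosθ.
L cosφ = √(L² − r² sin²θ) = 0.57134 m.
|ω_rod| = r ω |cosθ| / √(L² − r² sin²θ) = 0.1269·6.13·0.48634/0.57134 = 0.66216 rad/s.

0.662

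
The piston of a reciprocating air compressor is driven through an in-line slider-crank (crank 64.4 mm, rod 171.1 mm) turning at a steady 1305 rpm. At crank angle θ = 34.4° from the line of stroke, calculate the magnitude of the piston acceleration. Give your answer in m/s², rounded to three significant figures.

ω = 2π·1305/60 = 136.7 rad/s
x(θ) = r cosθ + √(L² − r² sin²θ); with ω constant, a = ω²·d²x/dθ².
d²x/dθ² = −r cosθ − r²(cos2θ)/√u − r⁴ sin²2θ/(4u^{3/2}),  u = L² − r² sin²θ = 0.0279514 m².
Substituting r = 0.0644 m, L = 0.1711 m, θ = 34.4°: d²x/dθ² = -0.062908 m.
a = ω²·d²x/dθ² = (136.7)²·(-0.062908) = -1174.9 m/s²;  |a| = 1174.9 m/s².

1170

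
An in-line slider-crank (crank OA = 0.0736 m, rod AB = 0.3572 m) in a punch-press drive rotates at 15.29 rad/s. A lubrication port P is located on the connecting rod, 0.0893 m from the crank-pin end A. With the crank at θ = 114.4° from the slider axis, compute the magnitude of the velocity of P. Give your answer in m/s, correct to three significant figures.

ω = 15.29 rad/s.  Crank-pin speed |V_A| = rω = 1.1253 m/s, perpendicular to OA.
Rod angle: sinφ = −(r/L) sinθ ⇒ φ = -10.815°; ω_rod = −rω cosθ/√(L²−r²sin²θ) = +1.325 rad/s.
V_P = V_A + ω_rod × AP, with AP = 0.0893 m along the rod.
Components: V_Px = −rω sinθ − a·ω_rod·sinφ = -1.0026 m/s;  V_Py = rω cosθ + a·ω_rod·cosφ = -0.34866 m/s.
|V_P| = √(V_Px² + V_Py²) = 1.0615 m/s.

1.06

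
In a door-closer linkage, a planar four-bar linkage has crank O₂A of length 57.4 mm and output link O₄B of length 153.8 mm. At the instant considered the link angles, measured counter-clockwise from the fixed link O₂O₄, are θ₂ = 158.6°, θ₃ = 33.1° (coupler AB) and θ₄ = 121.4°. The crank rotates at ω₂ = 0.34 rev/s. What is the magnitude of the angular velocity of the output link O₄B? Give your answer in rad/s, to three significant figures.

ω₂ = 2.136 rad/s (from 0.34 rev/s).
Differentiating the loop-closure r₂e^{iθ₂}+r₃e^{iθ₃}=r₁+r₄e^{iθ₄} gives r₂ω₂e^{iθ₂}+r₃ω₃e^{iθ₃}=r₄ω₄e^{iθ₄}.
Eliminating the other unknown: ω₄ = r₂ω₂ sin(θ₂−θ₃) / [r₄ sin(θ₄−θ₃)].
Numerator sine = +0.81412; denominator sine = +0.99956.
Result = 0.0574·2.136·(+0.81412) / (0.1538·(+0.99956)) = +0.64937 rad/s; magnitude 0.64937 rad/s.

0.649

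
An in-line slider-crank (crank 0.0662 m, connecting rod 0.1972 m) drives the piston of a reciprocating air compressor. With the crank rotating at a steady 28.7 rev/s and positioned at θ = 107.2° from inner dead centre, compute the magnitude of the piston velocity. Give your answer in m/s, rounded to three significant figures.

ω = 2π·28.7 = 180.3 rad/s
For an in-line slider-crank, x = r cosθ + √(L² − r² sin²θ), so v = −rω sinθ·[1 + r cosθ/√(L² − r² sin²θ)].
With r = 0.0662 m, L = 0.1972 m, θ = 107.2°: √(L² − r² sin²θ) = 0.18678 m.
v = −0.0662·180.3·0.95528·[1 + 0.0662·-0.29571/0.18678] = -10.209 m/s.
|v| = 10.209 m/s.

10.2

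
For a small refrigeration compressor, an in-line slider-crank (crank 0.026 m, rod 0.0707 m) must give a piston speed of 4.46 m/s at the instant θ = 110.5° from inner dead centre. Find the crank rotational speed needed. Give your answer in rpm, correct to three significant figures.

For an in-line slider-crank, |v_piston| = rω|sinθ|·[1 + r cosθ/√(L² − r² sin²θ)].
With r = 0.026 m, L = 0.0707 m, θ = 110.5°: the bracketed kinematic factor |dx/dθ| = 0.021013 m.
ω = v/|dx/dθ| = 4.46/0.021013 = 212.25 rad/s.
N = 60ω/(2π) = 2026.9 rpm.

2030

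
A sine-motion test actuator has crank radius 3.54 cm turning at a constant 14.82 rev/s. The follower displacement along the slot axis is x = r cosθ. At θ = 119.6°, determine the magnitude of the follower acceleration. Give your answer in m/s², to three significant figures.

152

ω = 93.12 rad/s (from 14.82 rev/s).
x = r cosθ ⇒ ẍ = −rω² cosθ (ω constant).
|a| = rω²|cosθ| = 0.0354·(93.12)²·|cos 119.6°| = 151.61 m/s².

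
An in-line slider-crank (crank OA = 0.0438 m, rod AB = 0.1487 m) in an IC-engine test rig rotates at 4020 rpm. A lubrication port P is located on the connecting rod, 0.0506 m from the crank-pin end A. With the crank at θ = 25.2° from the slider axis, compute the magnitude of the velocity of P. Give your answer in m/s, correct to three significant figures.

13.9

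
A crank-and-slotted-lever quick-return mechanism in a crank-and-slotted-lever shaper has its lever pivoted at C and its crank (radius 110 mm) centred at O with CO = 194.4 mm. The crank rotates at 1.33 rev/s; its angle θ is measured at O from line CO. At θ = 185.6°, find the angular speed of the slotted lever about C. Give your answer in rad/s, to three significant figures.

ω = 8.357 rad/s (from 1.33 rev/s).
Crank pin A relative to C: A = (d + r cosθ, r sinθ); lever angle φ = atan2(r sinθ, d + r cosθ).
Differentiating tanφ: φ̇ = rω(d cosθ + r)/(d² + r² + 2dr cosθ).
d² + r² + 2dr cosθ = |CA|² = 0.00732747 m²;  d cosθ + r = -0.083472 m.
|ω_lever| = |0.11·8.357·-0.083472| / 0.00732747 = 10.472 rad/s.

10.5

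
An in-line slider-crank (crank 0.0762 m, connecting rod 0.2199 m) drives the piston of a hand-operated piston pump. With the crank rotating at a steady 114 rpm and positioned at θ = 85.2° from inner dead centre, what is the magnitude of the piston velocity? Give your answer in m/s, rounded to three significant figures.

0.934

ω = 2π·114/60 = 11.94 rad/s
For an in-line slider-crank, x = r cosθ + √(L² − r² sin²θ), so v = −rω sinθ·[1 + r cosθ/√(L² − r² sin²θ)].
With r = 0.0762 m, L = 0.2199 m, θ = 85.2°: √(L² − r² sin²θ) = 0.20637 m.
v = −0.0762·11.94·0.99649·[1 + 0.0762·0.08368/0.20637] = -0.9345 m/s.
|v| = 0.9345 m/s.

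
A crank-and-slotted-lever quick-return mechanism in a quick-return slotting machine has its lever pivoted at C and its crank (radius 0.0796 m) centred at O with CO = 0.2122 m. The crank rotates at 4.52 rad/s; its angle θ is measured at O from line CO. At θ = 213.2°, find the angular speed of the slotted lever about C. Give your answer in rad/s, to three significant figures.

1.53

ω = 4.52 rad/s
Crank pin A relative to C: A = (d + r cosθ, r sinθ); lever angle φ = atan2(r sinθ, d + r cosθ).
Differentiating tanφ: φ̇ = rω(d cosθ + r)/(d² + r² + 2dr cosθ).
d² + r² + 2dr cosθ = |CA|² = 0.0230972 m²;  d cosθ + r = -0.097961 m.
|ω_lever| = |0.0796·4.52·-0.097961| / 0.0230972 = 1.526 rad/s.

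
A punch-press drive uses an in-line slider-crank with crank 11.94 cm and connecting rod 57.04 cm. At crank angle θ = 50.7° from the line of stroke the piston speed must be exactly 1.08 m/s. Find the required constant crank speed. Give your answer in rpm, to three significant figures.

For an in-line slider-crank, |v_piston| = rω|sinθ|·[1 + r cosθ/√(L² − r² sin²θ)].
With r = 0.1194 m, L = 0.5704 m, θ = 50.7°: the bracketed kinematic factor |dx/dθ| = 0.10481 m.
ω = v/|dx/dθ| = 1.08/0.10481 = 10.304 rad/s.
N = 60ω/(2π) = 98.399 rpm.

98.4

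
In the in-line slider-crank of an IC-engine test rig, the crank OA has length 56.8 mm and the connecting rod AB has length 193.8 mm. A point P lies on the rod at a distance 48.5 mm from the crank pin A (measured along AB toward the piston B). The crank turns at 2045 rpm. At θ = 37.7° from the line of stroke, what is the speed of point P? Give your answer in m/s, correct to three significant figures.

10.7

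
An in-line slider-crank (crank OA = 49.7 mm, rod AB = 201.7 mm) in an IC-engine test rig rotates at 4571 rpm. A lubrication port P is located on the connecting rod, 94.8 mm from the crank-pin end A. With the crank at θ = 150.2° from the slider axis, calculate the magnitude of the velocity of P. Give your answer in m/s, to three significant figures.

15.3

ω = 478.7 rad/s.  Crank-pin speed |V_A| = rω = 23.79 m/s, perpendicular to OA.
Rod angle: sinφ = −(r/L) sinθ ⇒ φ = -7.034°; ω_rod = −rω cosθ/√(L²−r²sin²θ) = +103.13 rad/s.
V_P = V_A + ω_rod × AP, with AP = 0.0948 m along the rod.
Components: V_Px = −rω sinθ − a·ω_rod·sinφ = -10.626 m/s;  V_Py = rω cosθ + a·ω_rod·cosφ = -10.941 m/s.
|V_P| = √(V_Px² + V_Py²) = 15.252 m/s.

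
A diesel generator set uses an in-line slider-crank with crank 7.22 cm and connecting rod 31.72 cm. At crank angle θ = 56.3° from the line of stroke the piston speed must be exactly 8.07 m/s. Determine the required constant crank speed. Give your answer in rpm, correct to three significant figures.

1140

For an in-line slider-crank, |v_piston| = rω|sinθ|·[1 + r cosθ/√(L² − r² sin²θ)].
With r = 0.0722 m, L = 0.3172 m, θ = 56.3°: the bracketed kinematic factor |dx/dθ| = 0.067793 m.
ω = v/|dx/dθ| = 8.07/0.067793 = 119.04 rad/s.
N = 60ω/(2π) = 1136.7 rpm.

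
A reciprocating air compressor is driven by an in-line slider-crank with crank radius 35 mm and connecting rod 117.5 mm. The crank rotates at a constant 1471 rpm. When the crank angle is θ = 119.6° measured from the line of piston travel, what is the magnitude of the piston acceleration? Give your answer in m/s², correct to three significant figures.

ω = 2π·1471/60 = 154 rad/s
x(θ) = r cosθ + √(L² − r² sin²θ); with ω constant, a = ω²·d²x/dθ².
d²x/dθ² = −r cosθ − r²(cos2θ)/√u − r⁴ sin²2θ/(4u^{3/2}),  u = L² − r² sin²θ = 0.0128801 m².
Substituting r = 0.035 m, L = 0.1175 m, θ = 119.6°: d²x/dθ² = +0.022626 m.
a = ω²·d²x/dθ² = (154)²·(+0.022626) = +536.88 m/s²;  |a| = 536.88 m/s².

537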